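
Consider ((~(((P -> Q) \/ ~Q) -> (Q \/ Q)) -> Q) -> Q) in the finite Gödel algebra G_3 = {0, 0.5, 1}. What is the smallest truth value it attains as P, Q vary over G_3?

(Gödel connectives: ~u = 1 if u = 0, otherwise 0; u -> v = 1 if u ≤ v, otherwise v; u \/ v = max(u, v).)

0.50

The minimum is attained at P = 0, Q = 0.5:
  (P -> Q): 0 ≤ 0.5, so result = 1
  ~Q: Gödel ¬ of 0.5 = 0 (operand ≠ 0)
  ((P -> Q) \/ ~Q) = max(1, 0) = 1
  (Q \/ Q) = max(0.5, 0.5) = 0.5
  (((P -> Q) \/ ~Q) -> (Q \/ Q)): 1 > 0.5, so result = 0.5
  ~(((P -> Q) \/ ~Q) -> (Q \/ Q)): Gödel ¬ of 0.5 = 0 (operand ≠ 0)
  (~(((P -> Q) \/ ~Q) -> (Q \/ Q)) -> Q): 0 ≤ 0.5, so result = 1
  ((~(((P -> Q) \/ ~Q) -> (Q \/ Q)) -> Q) -> Q): 1 > 0.5, so result = 0.5
Checking all 9 assignments confirms none give a value below 0.50.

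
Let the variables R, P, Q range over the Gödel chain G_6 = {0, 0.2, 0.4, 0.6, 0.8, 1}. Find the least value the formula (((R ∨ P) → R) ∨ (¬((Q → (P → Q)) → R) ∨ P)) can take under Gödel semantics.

0.40

The minimum is attained at R = 0.2, P = 0.4, Q = 0:
  (R ∨ P) = max(0.2, 0.4) = 0.4
  ((R ∨ P) → R): 0.4 > 0.2, so result = 0.2
  (P → Q): 0.4 > 0, so result = 0
  (Q → (P → Q)): 0 ≤ 0, so result = 1
  ((Q → (P → Q)) → R): 1 > 0.2, so result = 0.2
  ¬((Q → (P → Q)) → R): Gödel ¬ of 0.2 = 0 (operand ≠ 0)
  (¬((Q → (P → Q)) → R) ∨ P) = max(0, 0.4) = 0.4
  (((R ∨ P) → R) ∨ (¬((Q → (P → Q)) → R) ∨ P)) = max(0.2, 0.4) = 0.4
Checking all 216 assignments confirms none give a value below 0.40.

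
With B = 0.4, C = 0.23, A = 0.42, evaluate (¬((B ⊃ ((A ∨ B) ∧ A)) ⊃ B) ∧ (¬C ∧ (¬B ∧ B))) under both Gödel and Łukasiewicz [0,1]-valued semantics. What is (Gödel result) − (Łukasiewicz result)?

-0.40

Gödel evaluation:
  (A ∨ B) = max(0.42, 0.4) = 0.42
  ((A ∨ B) ∧ A) = min(0.42, 0.42) = 0.42
  (B ⊃ ((A ∨ B) ∧ A)): 0.4 ≤ 0.42, so result = 1
  ((B ⊃ ((A ∨ B) ∧ A)) ⊃ B): 1 > 0.4, so result = 0.4
  ¬((B ⊃ ((A ∨ B) ∧ A)) ⊃ B): Gödel ¬ of 0.4 = 0 (operand ≠ 0)
  ¬C: Gödel ¬ of 0.23 = 0 (operand ≠ 0)
  ¬B: Gödel ¬ of 0.4 = 0 (operand ≠ 0)
  (¬B ∧ B) = min(0, 0.4) = 0
  (¬C ∧ (¬B ∧ B)) = min(0, 0) = 0
  (¬((B ⊃ ((A ∨ B) ∧ A)) ⊃ B) ∧ (¬C ∧ (¬B ∧ B))) = min(0, 0) = 0
  Gödel value = 0
Łukasiewicz evaluation:
  (A ∨ B) = max(0.42, 0.4) = 0.42
  ((A ∨ B) ∧ A) = min(0.42, 0.42) = 0.42
  (B ⊃ ((A ∨ B) ∧ A)): min(1, 1 − 0.4 + 0.42) = 1
  ((B ⊃ ((A ∨ B) ∧ A)) ⊃ B): min(1, 1 − 1 + 0.4) = 0.4
  ¬((B ⊃ ((A ∨ B) ∧ A)) ⊃ B): Łukasiewicz ¬ gives 1 − 0.4 = 0.6
  ¬C: Łukasiewicz ¬ gives 1 − 0.23 = 0.77
  ¬B: Łukasiewicz ¬ gives 1 − 0.4 = 0.6
  (¬B ∧ B) = min(0.6, 0.4) = 0.4
  (¬C ∧ (¬B ∧ B)) = min(0.77, 0.4) = 0.4
  (¬((B ⊃ ((A ∨ B) ∧ A)) ⊃ B) ∧ (¬C ∧ (¬B ∧ B))) = min(0.6, 0.4) = 0.4
  Łukasiewicz value = 0.4
Difference: 0 − 0.4 = -0.40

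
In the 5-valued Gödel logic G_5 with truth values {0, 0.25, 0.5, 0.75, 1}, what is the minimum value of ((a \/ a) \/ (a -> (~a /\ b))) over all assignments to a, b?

0.25

The minimum is attained at a = 0.25, b = 0:
  (a \/ a) = max(0.25, 0.25) = 0.25
  ~a: Gödel ¬ of 0.25 = 0 (operand ≠ 0)
  (~a /\ b) = min(0, 0) = 0
  (a -> (~a /\ b)): 0.25 > 0, so result = 0
  ((a \/ a) \/ (a -> (~a /\ b))) = max(0.25, 0) = 0.25
Checking all 25 assignments confirms none give a value below 0.25.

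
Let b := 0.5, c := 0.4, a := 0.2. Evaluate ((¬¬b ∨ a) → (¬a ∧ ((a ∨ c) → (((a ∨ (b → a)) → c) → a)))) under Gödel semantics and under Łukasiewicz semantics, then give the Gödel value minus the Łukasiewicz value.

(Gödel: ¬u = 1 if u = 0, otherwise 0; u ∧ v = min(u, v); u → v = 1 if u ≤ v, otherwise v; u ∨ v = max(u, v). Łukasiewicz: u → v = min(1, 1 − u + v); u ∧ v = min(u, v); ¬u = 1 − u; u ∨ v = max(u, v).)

-1.00

Gödel evaluation:
  ¬b: Gödel ¬ of 0.5 = 0 (operand ≠ 0)
  ¬¬b: Gödel ¬ of 0 = 1 (operand is 0)
  (¬¬b ∨ a) = max(1, 0.2) = 1
  ¬a: Gödel ¬ of 0.2 = 0 (operand ≠ 0)
  (a ∨ c) = max(0.2, 0.4) = 0.4
  (b → a): 0.5 > 0.2, so result = 0.2
  (a ∨ (b → a)) = max(0.2, 0.2) = 0.2
  ((a ∨ (b → a)) → c): 0.2 ≤ 0.4, so result = 1
  (((a ∨ (b → a)) → c) → a): 1 > 0.2, so result = 0.2
  ((a ∨ c) → (((a ∨ (b → a)) → c) → a)): 0.4 > 0.2, so result = 0.2
  (¬a ∧ ((a ∨ c) → (((a ∨ (b → a)) → c) → a))) = min(0, 0.2) = 0
  ((¬¬b ∨ a) → (¬a ∧ ((a ∨ c) → (((a ∨ (b → a)) → c) → a)))): 1 > 0, so result = 0
  Gödel value = 0
Łukasiewicz evaluation:
  ¬b: Łukasiewicz ¬ gives 1 − 0.5 = 0.5
  ¬¬b: Łukasiewicz ¬ gives 1 − 0.5 = 0.5
  (¬¬b ∨ a) = max(0.5, 0.2) = 0.5
  ¬a: Łukasiewicz ¬ gives 1 − 0.2 = 0.8
  (a ∨ c) = max(0.2, 0.4) = 0.4
  (b → a): min(1, 1 − 0.5 + 0.2) = 0.7
  (a ∨ (b → a)) = max(0.2, 0.7) = 0.7
  ((a ∨ (b → a)) → c): min(1, 1 − 0.7 + 0.4) = 0.7
  (((a ∨ (b → a)) → c) → a): min(1, 1 − 0.7 + 0.2) = 0.5
  ((a ∨ c) → (((a ∨ (b → a)) → c) → a)): min(1, 1 − 0.4 + 0.5) = 1
  (¬a ∧ ((a ∨ c) → (((a ∨ (b → a)) → c) → a))) = min(0.8, 1) = 0.8
  ((¬¬b ∨ a) → (¬a ∧ ((a ∨ c) → (((a ∨ (b → a)) → c) → a)))): min(1, 1 − 0.5 + 0.8) = 1
  Łukasiewicz value = 1
Difference: 0 − 1 = -1.00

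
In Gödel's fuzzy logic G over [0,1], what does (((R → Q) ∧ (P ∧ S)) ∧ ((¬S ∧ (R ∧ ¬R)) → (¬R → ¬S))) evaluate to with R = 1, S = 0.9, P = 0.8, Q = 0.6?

(R → Q): 1 > 0.6, so result = 0.6
(P ∧ S) = min(0.8, 0.9) = 0.8
((R → Q) ∧ (P ∧ S)) = min(0.6, 0.8) = 0.6
¬S: Gödel ¬ of 0.9 = 0 (operand ≠ 0)
¬R: Gödel ¬ of 1 = 0 (operand ≠ 0)
(R ∧ ¬R) = min(1, 0) = 0
(¬S ∧ (R ∧ ¬R)) = min(0, 0) = 0
¬R: Gödel ¬ of 1 = 0 (operand ≠ 0)
¬S: Gödel ¬ of 0.9 = 0 (operand ≠ 0)
(¬R → ¬S): 0 ≤ 0, so result = 1
((¬S ∧ (R ∧ ¬R)) → (¬R → ¬S)): 0 ≤ 1, so result = 1
(((R → Q) ∧ (P ∧ S)) ∧ ((¬S ∧ (R ∧ ¬R)) → (¬R → ¬S))) = min(0.6, 1) = 0.6

0.60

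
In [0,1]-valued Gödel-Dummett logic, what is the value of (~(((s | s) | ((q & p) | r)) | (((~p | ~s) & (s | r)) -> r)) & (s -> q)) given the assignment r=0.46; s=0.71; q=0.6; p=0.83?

(s | s) = max(0.71, 0.71) = 0.71
(q & p) = min(0.6, 0.83) = 0.6
((q & p) | r) = max(0.6, 0.46) = 0.6
((s | s) | ((q & p) | r)) = max(0.71, 0.6) = 0.71
~p: Gödel ¬ of 0.83 = 0 (operand ≠ 0)
~s: Gödel ¬ of 0.71 = 0 (operand ≠ 0)
(~p | ~s) = max(0, 0) = 0
(s | r) = max(0.71, 0.46) = 0.71
((~p | ~s) & (s | r)) = min(0, 0.71) = 0
(((~p | ~s) & (s | r)) -> r): 0 ≤ 0.46, so result = 1
(((s | s) | ((q & p) | r)) | (((~p | ~s) & (s | r)) -> r)) = max(0.71, 1) = 1
~(((s | s) | ((q & p) | r)) | (((~p | ~s) & (s | r)) -> r)): Gödel ¬ of 1 = 0 (operand ≠ 0)
(s -> q): 0.71 > 0.6, so result = 0.6
(~(((s | s) | ((q & p) | r)) | (((~p | ~s) & (s | r)) -> r)) & (s -> q)) = min(0, 0.6) = 0

0.00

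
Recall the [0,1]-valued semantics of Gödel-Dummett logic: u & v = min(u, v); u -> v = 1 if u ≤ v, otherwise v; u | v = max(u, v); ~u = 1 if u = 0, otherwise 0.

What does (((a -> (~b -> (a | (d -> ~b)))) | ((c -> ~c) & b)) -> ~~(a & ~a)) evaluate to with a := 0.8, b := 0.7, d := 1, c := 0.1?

~b: Gödel ¬ of 0.7 = 0 (operand ≠ 0)
~b: Gödel ¬ of 0.7 = 0 (operand ≠ 0)
(d -> ~b): 1 > 0, so result = 0
(a | (d -> ~b)) = max(0.8, 0) = 0.8
(~b -> (a | (d -> ~b))): 0 ≤ 0.8, so result = 1
(a -> (~b -> (a | (d -> ~b)))): 0.8 ≤ 1, so result = 1
~c: Gödel ¬ of 0.1 = 0 (operand ≠ 0)
(c -> ~c): 0.1 > 0, so result = 0
((c -> ~c) & b) = min(0, 0.7) = 0
((a -> (~b -> (a | (d -> ~b)))) | ((c -> ~c) & b)) = max(1, 0) = 1
~a: Gödel ¬ of 0.8 = 0 (operand ≠ 0)
(a & ~a) = min(0.8, 0) = 0
~(a & ~a): Gödel ¬ of 0 = 1 (operand is 0)
~~(a & ~a): Gödel ¬ of 1 = 0 (operand ≠ 0)
(((a -> (~b -> (a | (d -> ~b)))) | ((c -> ~c) & b)) -> ~~(a & ~a)): 1 > 0, so result = 0

0.00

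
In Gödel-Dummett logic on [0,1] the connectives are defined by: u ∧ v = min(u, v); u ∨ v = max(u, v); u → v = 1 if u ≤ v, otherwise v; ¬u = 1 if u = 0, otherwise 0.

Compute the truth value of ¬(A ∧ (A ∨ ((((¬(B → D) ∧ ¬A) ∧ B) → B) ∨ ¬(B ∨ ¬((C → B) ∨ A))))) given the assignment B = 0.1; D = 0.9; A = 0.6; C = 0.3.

0.00

(B → D): 0.1 ≤ 0.9, so result = 1
¬(B → D): Gödel ¬ of 1 = 0 (operand ≠ 0)
¬A: Gödel ¬ of 0.6 = 0 (operand ≠ 0)
(¬(B → D) ∧ ¬A) = min(0, 0) = 0
((¬(B → D) ∧ ¬A) ∧ B) = min(0, 0.1) = 0
(((¬(B → D) ∧ ¬A) ∧ B) → B): 0 ≤ 0.1, so result = 1
(C → B): 0.3 > 0.1, so result = 0.1
((C → B) ∨ A) = max(0.1, 0.6) = 0.6
¬((C → B) ∨ A): Gödel ¬ of 0.6 = 0 (operand ≠ 0)
(B ∨ ¬((C → B) ∨ A)) = max(0.1, 0) = 0.1
¬(B ∨ ¬((C → B) ∨ A)): Gödel ¬ of 0.1 = 0 (operand ≠ 0)
((((¬(B → D) ∧ ¬A) ∧ B) → B) ∨ ¬(B ∨ ¬((C → B) ∨ A))) = max(1, 0) = 1
(A ∨ ((((¬(B → D) ∧ ¬A) ∧ B) → B) ∨ ¬(B ∨ ¬((C → B) ∨ A)))) = max(0.6, 1) = 1
(A ∧ (A ∨ ((((¬(B → D) ∧ ¬A) ∧ B) → B) ∨ ¬(B ∨ ¬((C → B) ∨ A))))) = min(0.6, 1) = 0.6
¬(A ∧ (A ∨ ((((¬(B → D) ∧ ¬A) ∧ B) → B) ∨ ¬(B ∨ ¬((C → B) ∨ A))))): Gödel ¬ of 0.6 = 0 (operand ≠ 0)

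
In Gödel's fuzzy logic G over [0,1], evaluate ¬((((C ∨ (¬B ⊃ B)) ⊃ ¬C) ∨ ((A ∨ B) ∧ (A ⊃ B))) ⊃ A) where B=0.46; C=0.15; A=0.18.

¬B: Gödel ¬ of 0.46 = 0 (operand ≠ 0)
(¬B ⊃ B): 0 ≤ 0.46, so result = 1
(C ∨ (¬B ⊃ B)) = max(0.15, 1) = 1
¬C: Gödel ¬ of 0.15 = 0 (operand ≠ 0)
((C ∨ (¬B ⊃ B)) ⊃ ¬C): 1 > 0, so result = 0
(A ∨ B) = max(0.18, 0.46) = 0.46
(A ⊃ B): 0.18 ≤ 0.46, so result = 1
((A ∨ B) ∧ (A ⊃ B)) = min(0.46, 1) = 0.46
(((C ∨ (¬B ⊃ B)) ⊃ ¬C) ∨ ((A ∨ B) ∧ (A ⊃ B))) = max(0, 0.46) = 0.46
((((C ∨ (¬B ⊃ B)) ⊃ ¬C) ∨ ((A ∨ B) ∧ (A ⊃ B))) ⊃ A): 0.46 > 0.18, so result = 0.18
¬((((C ∨ (¬B ⊃ B)) ⊃ ¬C) ∨ ((A ∨ B) ∧ (A ⊃ B))) ⊃ A): Gödel ¬ of 0.18 = 0 (operand ≠ 0)

0.00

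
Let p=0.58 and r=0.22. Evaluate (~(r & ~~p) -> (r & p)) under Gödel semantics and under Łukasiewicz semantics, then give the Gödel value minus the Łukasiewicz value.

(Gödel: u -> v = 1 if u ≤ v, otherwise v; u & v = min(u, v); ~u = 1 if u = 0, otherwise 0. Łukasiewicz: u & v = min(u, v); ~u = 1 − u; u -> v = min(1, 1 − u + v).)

0.56

Gödel evaluation:
  ~p: Gödel ¬ of 0.58 = 0 (operand ≠ 0)
  ~~p: Gödel ¬ of 0 = 1 (operand is 0)
  (r & ~~p) = min(0.22, 1) = 0.22
  ~(r & ~~p): Gödel ¬ of 0.22 = 0 (operand ≠ 0)
  (r & p) = min(0.22, 0.58) = 0.22
  (~(r & ~~p) -> (r & p)): 0 ≤ 0.22, so result = 1
  Gödel value = 1
Łukasiewicz evaluation:
  ~p: Łukasiewicz ¬ gives 1 − 0.58 = 0.42
  ~~p: Łukasiewicz ¬ gives 1 − 0.42 = 0.58
  (r & ~~p) = min(0.22, 0.58) = 0.22
  ~(r & ~~p): Łukasiewicz ¬ gives 1 − 0.22 = 0.78
  (r & p) = min(0.22, 0.58) = 0.22
  (~(r & ~~p) -> (r & p)): min(1, 1 − 0.78 + 0.22) = 0.44
  Łukasiewicz value = 0.44
Difference: 1 − 0.44 = 0.56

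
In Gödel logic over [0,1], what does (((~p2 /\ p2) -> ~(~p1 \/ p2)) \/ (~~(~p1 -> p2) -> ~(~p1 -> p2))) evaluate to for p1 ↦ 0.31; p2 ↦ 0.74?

~p2: Gödel ¬ of 0.74 = 0 (operand ≠ 0)
(~p2 /\ p2) = min(0, 0.74) = 0
~p1: Gödel ¬ of 0.31 = 0 (operand ≠ 0)
(~p1 \/ p2) = max(0, 0.74) = 0.74
~(~p1 \/ p2): Gödel ¬ of 0.74 = 0 (operand ≠ 0)
((~p2 /\ p2) -> ~(~p1 \/ p2)): 0 ≤ 0, so result = 1
~p1: Gödel ¬ of 0.31 = 0 (operand ≠ 0)
(~p1 -> p2): 0 ≤ 0.74, so result = 1
~(~p1 -> p2): Gödel ¬ of 1 = 0 (operand ≠ 0)
~~(~p1 -> p2): Gödel ¬ of 0 = 1 (operand is 0)
~p1: Gödel ¬ of 0.31 = 0 (operand ≠ 0)
(~p1 -> p2): 0 ≤ 0.74, so result = 1
~(~p1 -> p2): Gödel ¬ of 1 = 0 (operand ≠ 0)
(~~(~p1 -> p2) -> ~(~p1 -> p2)): 1 > 0, so result = 0
(((~p2 /\ p2) -> ~(~p1 \/ p2)) \/ (~~(~p1 -> p2) -> ~(~p1 -> p2))) = max(1, 0) = 1

1.00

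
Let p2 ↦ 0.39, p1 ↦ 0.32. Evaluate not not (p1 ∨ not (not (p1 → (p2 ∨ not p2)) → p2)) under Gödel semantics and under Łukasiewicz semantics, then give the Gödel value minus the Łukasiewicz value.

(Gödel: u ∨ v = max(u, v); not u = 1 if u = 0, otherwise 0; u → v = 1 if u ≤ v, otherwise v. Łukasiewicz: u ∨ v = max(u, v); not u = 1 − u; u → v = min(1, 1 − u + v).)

0.68

Gödel evaluation:
  not p2: Gödel ¬ of 0.39 = 0 (operand ≠ 0)
  (p2 ∨ not p2) = max(0.39, 0) = 0.39
  (p1 → (p2 ∨ not p2)): 0.32 ≤ 0.39, so result = 1
  not (p1 → (p2 ∨ not p2)): Gödel ¬ of 1 = 0 (operand ≠ 0)
  (not (p1 → (p2 ∨ not p2)) → p2): 0 ≤ 0.39, so result = 1
  not (not (p1 → (p2 ∨ not p2)) → p2): Gödel ¬ of 1 = 0 (operand ≠ 0)
  (p1 ∨ not (not (p1 → (p2 ∨ not p2)) → p2)) = max(0.32, 0) = 0.32
  not (p1 ∨ not (not (p1 → (p2 ∨ not p2)) → p2)): Gödel ¬ of 0.32 = 0 (operand ≠ 0)
  not not (p1 ∨ not (not (p1 → (p2 ∨ not p2)) → p2)): Gödel ¬ of 0 = 1 (operand is 0)
  Gödel value = 1
Łukasiewicz evaluation:
  not p2: Łukasiewicz ¬ gives 1 − 0.39 = 0.61
  (p2 ∨ not p2) = max(0.39, 0.61) = 0.61
  (p1 → (p2 ∨ not p2)): min(1, 1 − 0.32 + 0.61) = 1
  not (p1 → (p2 ∨ not p2)): Łukasiewicz ¬ gives 1 − 1 = 0
  (not (p1 → (p2 ∨ not p2)) → p2): min(1, 1 − 0 + 0.39) = 1
  not (not (p1 → (p2 ∨ not p2)) → p2): Łukasiewicz ¬ gives 1 − 1 = 0
  (p1 ∨ not (not (p1 → (p2 ∨ not p2)) → p2)) = max(0.32, 0) = 0.32
  not (p1 ∨ not (not (p1 → (p2 ∨ not p2)) → p2)): Łukasiewicz ¬ gives 1 − 0.32 = 0.68
  not not (p1 ∨ not (not (p1 → (p2 ∨ not p2)) → p2)): Łukasiewicz ¬ gives 1 − 0.68 = 0.32
  Łukasiewicz value = 0.32
Difference: 1 − 0.32 = 0.68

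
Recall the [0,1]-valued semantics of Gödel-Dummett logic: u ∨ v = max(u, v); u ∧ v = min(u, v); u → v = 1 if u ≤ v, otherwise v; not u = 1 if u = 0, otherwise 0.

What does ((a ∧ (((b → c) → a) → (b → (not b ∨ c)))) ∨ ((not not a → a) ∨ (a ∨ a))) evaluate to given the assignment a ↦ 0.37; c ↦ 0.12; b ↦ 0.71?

(b → c): 0.71 > 0.12, so result = 0.12
((b → c) → a): 0.12 ≤ 0.37, so result = 1
not b: Gödel ¬ of 0.71 = 0 (operand ≠ 0)
(not b ∨ c) = max(0, 0.12) = 0.12
(b → (not b ∨ c)): 0.71 > 0.12, so result = 0.12
(((b → c) → a) → (b → (not b ∨ c))): 1 > 0.12, so result = 0.12
(a ∧ (((b → c) → a) → (b → (not b ∨ c)))) = min(0.37, 0.12) = 0.12
not a: Gödel ¬ of 0.37 = 0 (operand ≠ 0)
not not a: Gödel ¬ of 0 = 1 (operand is 0)
(not not a → a): 1 > 0.37, so result = 0.37
(a ∨ a) = max(0.37, 0.37) = 0.37
((not not a → a) ∨ (a ∨ a)) = max(0.37, 0.37) = 0.37
((a ∧ (((b → c) → a) → (b → (not b ∨ c)))) ∨ ((not not a → a) ∨ (a ∨ a))) = max(0.12, 0.37) = 0.37

0.37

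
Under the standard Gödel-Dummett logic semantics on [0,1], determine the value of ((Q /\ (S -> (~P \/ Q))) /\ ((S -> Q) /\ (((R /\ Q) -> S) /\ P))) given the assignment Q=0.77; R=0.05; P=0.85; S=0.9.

~P: Gödel ¬ of 0.85 = 0 (operand ≠ 0)
(~P \/ Q) = max(0, 0.77) = 0.77
(S -> (~P \/ Q)): 0.9 > 0.77, so result = 0.77
(Q /\ (S -> (~P \/ Q))) = min(0.77, 0.77) = 0.77
(S -> Q): 0.9 > 0.77, so result = 0.77
(R /\ Q) = min(0.05, 0.77) = 0.05
((R /\ Q) -> S): 0.05 ≤ 0.9, so result = 1
(((R /\ Q) -> S) /\ P) = min(1, 0.85) = 0.85
((S -> Q) /\ (((R /\ Q) -> S) /\ P)) = min(0.77, 0.85) = 0.77
((Q /\ (S -> (~P \/ Q))) /\ ((S -> Q) /\ (((R /\ Q) -> S) /\ P))) = min(0.77, 0.77) = 0.77

0.77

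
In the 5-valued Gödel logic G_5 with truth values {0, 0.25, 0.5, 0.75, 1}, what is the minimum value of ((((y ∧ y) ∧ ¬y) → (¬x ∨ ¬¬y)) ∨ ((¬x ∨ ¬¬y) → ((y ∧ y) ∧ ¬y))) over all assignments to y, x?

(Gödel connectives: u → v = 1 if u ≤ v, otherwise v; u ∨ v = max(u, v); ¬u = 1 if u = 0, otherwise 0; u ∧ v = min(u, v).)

Every assignment gives 1. For instance at y = 0, x = 0:
  (y ∧ y) = min(0, 0) = 0
  ¬y: Gödel ¬ of 0 = 1 (operand is 0)
  ((y ∧ y) ∧ ¬y) = min(0, 1) = 0
  ¬x: Gödel ¬ of 0 = 1 (operand is 0)
  ¬y: Gödel ¬ of 0 = 1 (operand is 0)
  ¬¬y: Gödel ¬ of 1 = 0 (operand ≠ 0)
  (¬x ∨ ¬¬y) = max(1, 0) = 1
  (((y ∧ y) ∧ ¬y) → (¬x ∨ ¬¬y)): 0 ≤ 1, so result = 1
  ¬x: Gödel ¬ of 0 = 1 (operand is 0)
  ¬y: Gödel ¬ of 0 = 1 (operand is 0)
  ¬¬y: Gödel ¬ of 1 = 0 (operand ≠ 0)
  (¬x ∨ ¬¬y) = max(1, 0) = 1
  (y ∧ y) = min(0, 0) = 0
  ¬y: Gödel ¬ of 0 = 1 (operand is 0)
  ((y ∧ y) ∧ ¬y) = min(0, 1) = 0
  ((¬x ∨ ¬¬y) → ((y ∧ y) ∧ ¬y)): 1 > 0, so result = 0
  ((((y ∧ y) ∧ ¬y) → (¬x ∨ ¬¬y)) ∨ ((¬x ∨ ¬¬y) → ((y ∧ y) ∧ ¬y))) = max(1, 0) = 1
All 25 assignments give value 1 — the formula is a G_5-tautology.

1.00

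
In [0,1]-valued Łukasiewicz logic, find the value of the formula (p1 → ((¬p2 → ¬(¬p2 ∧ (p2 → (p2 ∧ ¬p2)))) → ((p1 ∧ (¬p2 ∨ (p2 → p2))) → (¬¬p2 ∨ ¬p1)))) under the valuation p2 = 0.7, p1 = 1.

¬p2: Łukasiewicz ¬ gives 1 − 0.7 = 0.3
¬p2: Łukasiewicz ¬ gives 1 − 0.7 = 0.3
¬p2: Łukasiewicz ¬ gives 1 − 0.7 = 0.3
(p2 ∧ ¬p2) = min(0.7, 0.3) = 0.3
(p2 → (p2 ∧ ¬p2)): min(1, 1 − 0.7 + 0.3) = 0.6
(¬p2 ∧ (p2 → (p2 ∧ ¬p2))) = min(0.3, 0.6) = 0.3
¬(¬p2 ∧ (p2 → (p2 ∧ ¬p2))): Łukasiewicz ¬ gives 1 − 0.3 = 0.7
(¬p2 → ¬(¬p2 ∧ (p2 → (p2 ∧ ¬p2)))): min(1, 1 − 0.3 + 0.7) = 1
¬p2: Łukasiewicz ¬ gives 1 − 0.7 = 0.3
(p2 → p2): min(1, 1 − 0.7 + 0.7) = 1
(¬p2 ∨ (p2 → p2)) = max(0.3, 1) = 1
(p1 ∧ (¬p2 ∨ (p2 → p2))) = min(1, 1) = 1
¬p2: Łukasiewicz ¬ gives 1 − 0.7 = 0.3
¬¬p2: Łukasiewicz ¬ gives 1 − 0.3 = 0.7
¬p1: Łukasiewicz ¬ gives 1 − 1 = 0
(¬¬p2 ∨ ¬p1) = max(0.7, 0) = 0.7
((p1 ∧ (¬p2 ∨ (p2 → p2))) → (¬¬p2 ∨ ¬p1)): min(1, 1 − 1 + 0.7) = 0.7
((¬p2 → ¬(¬p2 ∧ (p2 → (p2 ∧ ¬p2)))) → ((p1 ∧ (¬p2 ∨ (p2 → p2))) → (¬¬p2 ∨ ¬p1))): min(1, 1 − 1 + 0.7) = 0.7
(p1 → ((¬p2 → ¬(¬p2 ∧ (p2 → (p2 ∧ ¬p2)))) → ((p1 ∧ (¬p2 ∨ (p2 → p2))) → (¬¬p2 ∨ ¬p1)))): min(1, 1 − 1 + 0.7) = 0.7

0.70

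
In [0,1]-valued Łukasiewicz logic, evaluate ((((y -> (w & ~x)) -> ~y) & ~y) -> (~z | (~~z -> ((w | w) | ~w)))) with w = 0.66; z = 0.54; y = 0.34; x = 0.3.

~x: Łukasiewicz ¬ gives 1 − 0.3 = 0.7
(w & ~x) = min(0.66, 0.7) = 0.66
(y -> (w & ~x)): min(1, 1 − 0.34 + 0.66) = 1
~y: Łukasiewicz ¬ gives 1 − 0.34 = 0.66
((y -> (w & ~x)) -> ~y): min(1, 1 − 1 + 0.66) = 0.66
~y: Łukasiewicz ¬ gives 1 − 0.34 = 0.66
(((y -> (w & ~x)) -> ~y) & ~y) = min(0.66, 0.66) = 0.66
~z: Łukasiewicz ¬ gives 1 − 0.54 = 0.46
~z: Łukasiewicz ¬ gives 1 − 0.54 = 0.46
~~z: Łukasiewicz ¬ gives 1 − 0.46 = 0.54
(w | w) = max(0.66, 0.66) = 0.66
~w: Łukasiewicz ¬ gives 1 − 0.66 = 0.34
((w | w) | ~w) = max(0.66, 0.34) = 0.66
(~~z -> ((w | w) | ~w)): min(1, 1 − 0.54 + 0.66) = 1
(~z | (~~z -> ((w | w) | ~w))) = max(0.46, 1) = 1
((((y -> (w & ~x)) -> ~y) & ~y) -> (~z | (~~z -> ((w | w) | ~w)))): min(1, 1 − 0.66 + 1) = 1

1.00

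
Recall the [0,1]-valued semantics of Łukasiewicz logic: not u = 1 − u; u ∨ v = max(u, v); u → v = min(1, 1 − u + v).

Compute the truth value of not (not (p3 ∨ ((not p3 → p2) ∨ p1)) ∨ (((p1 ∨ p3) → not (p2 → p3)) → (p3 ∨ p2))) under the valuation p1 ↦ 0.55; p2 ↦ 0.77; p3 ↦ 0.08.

not p3: Łukasiewicz ¬ gives 1 − 0.08 = 0.92
(not p3 → p2): min(1, 1 − 0.92 + 0.77) = 0.85
((not p3 → p2) ∨ p1) = max(0.85, 0.55) = 0.85
(p3 ∨ ((not p3 → p2) ∨ p1)) = max(0.08, 0.85) = 0.85
not (p3 ∨ ((not p3 → p2) ∨ p1)): Łukasiewicz ¬ gives 1 − 0.85 = 0.15
(p1 ∨ p3) = max(0.55, 0.08) = 0.55
(p2 → p3): min(1, 1 − 0.77 + 0.08) = 0.31
not (p2 → p3): Łukasiewicz ¬ gives 1 − 0.31 = 0.69
((p1 ∨ p3) → not (p2 → p3)): min(1, 1 − 0.55 + 0.69) = 1
(p3 ∨ p2) = max(0.08, 0.77) = 0.77
(((p1 ∨ p3) → not (p2 → p3)) → (p3 ∨ p2)): min(1, 1 − 1 + 0.77) = 0.77
(not (p3 ∨ ((not p3 → p2) ∨ p1)) ∨ (((p1 ∨ p3) → not (p2 → p3)) → (p3 ∨ p2))) = max(0.15, 0.77) = 0.77
not (not (p3 ∨ ((not p3 → p2) ∨ p1)) ∨ (((p1 ∨ p3) → not (p2 → p3)) → (p3 ∨ p2))): Łukasiewicz ¬ gives 1 − 0.77 = 0.23

0.23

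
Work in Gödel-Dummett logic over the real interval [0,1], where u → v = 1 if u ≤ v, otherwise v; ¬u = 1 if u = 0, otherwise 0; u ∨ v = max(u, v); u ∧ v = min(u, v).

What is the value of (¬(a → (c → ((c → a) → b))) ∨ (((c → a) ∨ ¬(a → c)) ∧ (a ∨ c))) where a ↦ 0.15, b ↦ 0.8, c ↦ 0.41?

(c → a): 0.41 > 0.15, so result = 0.15
((c → a) → b): 0.15 ≤ 0.8, so result = 1
(c → ((c → a) → b)): 0.41 ≤ 1, so result = 1
(a → (c → ((c → a) → b))): 0.15 ≤ 1, so result = 1
¬(a → (c → ((c → a) → b))): Gödel ¬ of 1 = 0 (operand ≠ 0)
(c → a): 0.41 > 0.15, so result = 0.15
(a → c): 0.15 ≤ 0.41, so result = 1
¬(a → c): Gödel ¬ of 1 = 0 (operand ≠ 0)
((c → a) ∨ ¬(a → c)) = max(0.15, 0) = 0.15
(a ∨ c) = max(0.15, 0.41) = 0.41
(((c → a) ∨ ¬(a → c)) ∧ (a ∨ c)) = min(0.15, 0.41) = 0.15
(¬(a → (c → ((c → a) → b))) ∨ (((c → a) ∨ ¬(a → c)) ∧ (a ∨ c))) = max(0, 0.15) = 0.15

0.15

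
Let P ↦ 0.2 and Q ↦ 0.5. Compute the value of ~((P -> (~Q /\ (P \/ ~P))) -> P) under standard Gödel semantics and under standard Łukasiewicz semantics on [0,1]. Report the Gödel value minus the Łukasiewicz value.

-0.80

Gödel evaluation:
  ~Q: Gödel ¬ of 0.5 = 0 (operand ≠ 0)
  ~P: Gödel ¬ of 0.2 = 0 (operand ≠ 0)
  (P \/ ~P) = max(0.2, 0) = 0.2
  (~Q /\ (P \/ ~P)) = min(0, 0.2) = 0
  (P -> (~Q /\ (P \/ ~P))): 0.2 > 0, so result = 0
  ((P -> (~Q /\ (P \/ ~P))) -> P): 0 ≤ 0.2, so result = 1
  ~((P -> (~Q /\ (P \/ ~P))) -> P): Gödel ¬ of 1 = 0 (operand ≠ 0)
  Gödel value = 0
Łukasiewicz evaluation:
  ~Q: Łukasiewicz ¬ gives 1 − 0.5 = 0.5
  ~P: Łukasiewicz ¬ gives 1 − 0.2 = 0.8
  (P \/ ~P) = max(0.2, 0.8) = 0.8
  (~Q /\ (P \/ ~P)) = min(0.5, 0.8) = 0.5
  (P -> (~Q /\ (P \/ ~P))): min(1, 1 − 0.2 + 0.5) = 1
  ((P -> (~Q /\ (P \/ ~P))) -> P): min(1, 1 − 1 + 0.2) = 0.2
  ~((P -> (~Q /\ (P \/ ~P))) -> P): Łukasiewicz ¬ gives 1 − 0.2 = 0.8
  Łukasiewicz value = 0.8
Difference: 0 − 0.8 = -0.80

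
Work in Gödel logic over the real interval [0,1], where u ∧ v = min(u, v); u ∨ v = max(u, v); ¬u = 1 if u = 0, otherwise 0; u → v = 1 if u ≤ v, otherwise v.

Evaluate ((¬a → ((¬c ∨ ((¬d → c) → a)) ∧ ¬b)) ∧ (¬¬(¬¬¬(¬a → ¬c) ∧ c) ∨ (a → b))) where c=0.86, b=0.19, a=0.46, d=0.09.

0.19

¬a: Gödel ¬ of 0.46 = 0 (operand ≠ 0)
¬c: Gödel ¬ of 0.86 = 0 (operand ≠ 0)
¬d: Gödel ¬ of 0.09 = 0 (operand ≠ 0)
(¬d → c): 0 ≤ 0.86, so result = 1
((¬d → c) → a): 1 > 0.46, so result = 0.46
(¬c ∨ ((¬d → c) → a)) = max(0, 0.46) = 0.46
¬b: Gödel ¬ of 0.19 = 0 (operand ≠ 0)
((¬c ∨ ((¬d → c) → a)) ∧ ¬b) = min(0.46, 0) = 0
(¬a → ((¬c ∨ ((¬d → c) → a)) ∧ ¬b)): 0 ≤ 0, so result = 1
¬a: Gödel ¬ of 0.46 = 0 (operand ≠ 0)
¬c: Gödel ¬ of 0.86 = 0 (operand ≠ 0)
(¬a → ¬c): 0 ≤ 0, so result = 1
¬(¬a → ¬c): Gödel ¬ of 1 = 0 (operand ≠ 0)
¬¬(¬a → ¬c): Gödel ¬ of 0 = 1 (operand is 0)
¬¬¬(¬a → ¬c): Gödel ¬ of 1 = 0 (operand ≠ 0)
(¬¬¬(¬a → ¬c) ∧ c) = min(0, 0.86) = 0
¬(¬¬¬(¬a → ¬c) ∧ c): Gödel ¬ of 0 = 1 (operand is 0)
¬¬(¬¬¬(¬a → ¬c) ∧ c): Gödel ¬ of 1 = 0 (operand ≠ 0)
(a → b): 0.46 > 0.19, so result = 0.19
(¬¬(¬¬¬(¬a → ¬c) ∧ c) ∨ (a → b)) = max(0, 0.19) = 0.19
((¬a → ((¬c ∨ ((¬d → c) → a)) ∧ ¬b)) ∧ (¬¬(¬¬¬(¬a → ¬c) ∧ c) ∨ (a → b))) = min(1, 0.19) = 0.19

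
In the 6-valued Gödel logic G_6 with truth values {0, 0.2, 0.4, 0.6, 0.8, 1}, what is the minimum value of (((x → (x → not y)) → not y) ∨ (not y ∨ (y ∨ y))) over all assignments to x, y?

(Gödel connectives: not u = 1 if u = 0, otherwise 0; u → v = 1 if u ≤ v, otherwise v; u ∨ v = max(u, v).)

The minimum is attained at x = 0, y = 0.2:
  not y: Gödel ¬ of 0.2 = 0 (operand ≠ 0)
  (x → not y): 0 ≤ 0, so result = 1
  (x → (x → not y)): 0 ≤ 1, so result = 1
  not y: Gödel ¬ of 0.2 = 0 (operand ≠ 0)
  ((x → (x → not y)) → not y): 1 > 0, so result = 0
  not y: Gödel ¬ of 0.2 = 0 (operand ≠ 0)
  (y ∨ y) = max(0.2, 0.2) = 0.2
  (not y ∨ (y ∨ y)) = max(0, 0.2) = 0.2
  (((x → (x → not y)) → not y) ∨ (not y ∨ (y ∨ y))) = max(0, 0.2) = 0.2
Checking all 36 assignments confirms none give a value below 0.20.

0.20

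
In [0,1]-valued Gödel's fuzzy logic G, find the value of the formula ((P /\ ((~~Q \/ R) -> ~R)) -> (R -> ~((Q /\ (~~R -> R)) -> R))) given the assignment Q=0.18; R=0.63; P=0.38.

1.00

~Q: Gödel ¬ of 0.18 = 0 (operand ≠ 0)
~~Q: Gödel ¬ of 0 = 1 (operand is 0)
(~~Q \/ R) = max(1, 0.63) = 1
~R: Gödel ¬ of 0.63 = 0 (operand ≠ 0)
((~~Q \/ R) -> ~R): 1 > 0, so result = 0
(P /\ ((~~Q \/ R) -> ~R)) = min(0.38, 0) = 0
~R: Gödel ¬ of 0.63 = 0 (operand ≠ 0)
~~R: Gödel ¬ of 0 = 1 (operand is 0)
(~~R -> R): 1 > 0.63, so result = 0.63
(Q /\ (~~R -> R)) = min(0.18, 0.63) = 0.18
((Q /\ (~~R -> R)) -> R): 0.18 ≤ 0.63, so result = 1
~((Q /\ (~~R -> R)) -> R): Gödel ¬ of 1 = 0 (operand ≠ 0)
(R -> ~((Q /\ (~~R -> R)) -> R)): 0.63 > 0, so result = 0
((P /\ ((~~Q \/ R) -> ~R)) -> (R -> ~((Q /\ (~~R -> R)) -> R))): 0 ≤ 0, so result = 1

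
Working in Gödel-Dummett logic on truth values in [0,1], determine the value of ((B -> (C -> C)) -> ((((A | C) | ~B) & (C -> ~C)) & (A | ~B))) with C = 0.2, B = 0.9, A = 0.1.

(C -> C): 0.2 ≤ 0.2, so result = 1
(B -> (C -> C)): 0.9 ≤ 1, so result = 1
(A | C) = max(0.1, 0.2) = 0.2
~B: Gödel ¬ of 0.9 = 0 (operand ≠ 0)
((A | C) | ~B) = max(0.2, 0) = 0.2
~C: Gödel ¬ of 0.2 = 0 (operand ≠ 0)
(C -> ~C): 0.2 > 0, so result = 0
(((A | C) | ~B) & (C -> ~C)) = min(0.2, 0) = 0
~B: Gödel ¬ of 0.9 = 0 (operand ≠ 0)
(A | ~B) = max(0.1, 0) = 0.1
((((A | C) | ~B) & (C -> ~C)) & (A | ~B)) = min(0, 0.1) = 0
((B -> (C -> C)) -> ((((A | C) | ~B) & (C -> ~C)) & (A | ~B))): 1 > 0, so result = 0

0.00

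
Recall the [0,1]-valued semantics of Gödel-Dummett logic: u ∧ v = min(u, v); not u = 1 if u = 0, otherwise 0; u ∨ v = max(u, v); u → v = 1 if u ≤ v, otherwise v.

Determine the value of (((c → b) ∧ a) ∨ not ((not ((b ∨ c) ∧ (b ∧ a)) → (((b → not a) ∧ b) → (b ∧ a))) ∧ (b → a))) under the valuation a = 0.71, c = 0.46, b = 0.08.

0.08

(c → b): 0.46 > 0.08, so result = 0.08
((c → b) ∧ a) = min(0.08, 0.71) = 0.08
(b ∨ c) = max(0.08, 0.46) = 0.46
(b ∧ a) = min(0.08, 0.71) = 0.08
((b ∨ c) ∧ (b ∧ a)) = min(0.46, 0.08) = 0.08
not ((b ∨ c) ∧ (b ∧ a)): Gödel ¬ of 0.08 = 0 (operand ≠ 0)
not a: Gödel ¬ of 0.71 = 0 (operand ≠ 0)
(b → not a): 0.08 > 0, so result = 0
((b → not a) ∧ b) = min(0, 0.08) = 0
(b ∧ a) = min(0.08, 0.71) = 0.08
(((b → not a) ∧ b) → (b ∧ a)): 0 ≤ 0.08, so result = 1
(not ((b ∨ c) ∧ (b ∧ a)) → (((b → not a) ∧ b) → (b ∧ a))): 0 ≤ 1, so result = 1
(b → a): 0.08 ≤ 0.71, so result = 1
((not ((b ∨ c) ∧ (b ∧ a)) → (((b → not a) ∧ b) → (b ∧ a))) ∧ (b → a)) = min(1, 1) = 1
not ((not ((b ∨ c) ∧ (b ∧ a)) → (((b → not a) ∧ b) → (b ∧ a))) ∧ (b → a)): Gödel ¬ of 1 = 0 (operand ≠ 0)
(((c → b) ∧ a) ∨ not ((not ((b ∨ c) ∧ (b ∧ a)) → (((b → not a) ∧ b) → (b ∧ a))) ∧ (b → a))) = max(0.08, 0) = 0.08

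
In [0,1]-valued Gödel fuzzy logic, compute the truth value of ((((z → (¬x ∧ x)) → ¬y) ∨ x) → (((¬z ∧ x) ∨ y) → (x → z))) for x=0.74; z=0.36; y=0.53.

¬x: Gödel ¬ of 0.74 = 0 (operand ≠ 0)
(¬x ∧ x) = min(0, 0.74) = 0
(z → (¬x ∧ x)): 0.36 > 0, so result = 0
¬y: Gödel ¬ of 0.53 = 0 (operand ≠ 0)
((z → (¬x ∧ x)) → ¬y): 0 ≤ 0, so result = 1
(((z → (¬x ∧ x)) → ¬y) ∨ x) = max(1, 0.74) = 1
¬z: Gödel ¬ of 0.36 = 0 (operand ≠ 0)
(¬z ∧ x) = min(0, 0.74) = 0
((¬z ∧ x) ∨ y) = max(0, 0.53) = 0.53
(x → z): 0.74 > 0.36, so result = 0.36
(((¬z ∧ x) ∨ y) → (x → z)): 0.53 > 0.36, so result = 0.36
((((z → (¬x ∧ x)) → ¬y) ∨ x) → (((¬z ∧ x) ∨ y) → (x → z))): 1 > 0.36, so result = 0.36

0.36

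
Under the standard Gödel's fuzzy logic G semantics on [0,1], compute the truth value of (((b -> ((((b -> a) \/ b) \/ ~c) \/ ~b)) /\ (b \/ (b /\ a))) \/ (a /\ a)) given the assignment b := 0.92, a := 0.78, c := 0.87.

(b -> a): 0.92 > 0.78, so result = 0.78
((b -> a) \/ b) = max(0.78, 0.92) = 0.92
~c: Gödel ¬ of 0.87 = 0 (operand ≠ 0)
(((b -> a) \/ b) \/ ~c) = max(0.92, 0) = 0.92
~b: Gödel ¬ of 0.92 = 0 (operand ≠ 0)
((((b -> a) \/ b) \/ ~c) \/ ~b) = max(0.92, 0) = 0.92
(b -> ((((b -> a) \/ b) \/ ~c) \/ ~b)): 0.92 ≤ 0.92, so result = 1
(b /\ a) = min(0.92, 0.78) = 0.78
(b \/ (b /\ a)) = max(0.92, 0.78) = 0.92
((b -> ((((b -> a) \/ b) \/ ~c) \/ ~b)) /\ (b \/ (b /\ a))) = min(1, 0.92) = 0.92
(a /\ a) = min(0.78, 0.78) = 0.78
(((b -> ((((b -> a) \/ b) \/ ~c) \/ ~b)) /\ (b \/ (b /\ a))) \/ (a /\ a)) = max(0.92, 0.78) = 0.92

0.92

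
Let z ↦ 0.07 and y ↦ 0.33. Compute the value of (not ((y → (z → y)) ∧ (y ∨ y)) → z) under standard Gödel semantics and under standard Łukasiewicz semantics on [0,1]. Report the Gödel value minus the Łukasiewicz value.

0.60

Gödel evaluation:
  (z → y): 0.07 ≤ 0.33, so result = 1
  (y → (z → y)): 0.33 ≤ 1, so result = 1
  (y ∨ y) = max(0.33, 0.33) = 0.33
  ((y → (z → y)) ∧ (y ∨ y)) = min(1, 0.33) = 0.33
  not ((y → (z → y)) ∧ (y ∨ y)): Gödel ¬ of 0.33 = 0 (operand ≠ 0)
  (not ((y → (z → y)) ∧ (y ∨ y)) → z): 0 ≤ 0.07, so result = 1
  Gödel value = 1
Łukasiewicz evaluation:
  (z → y): min(1, 1 − 0.07 + 0.33) = 1
  (y → (z → y)): min(1, 1 − 0.33 + 1) = 1
  (y ∨ y) = max(0.33, 0.33) = 0.33
  ((y → (z → y)) ∧ (y ∨ y)) = min(1, 0.33) = 0.33
  not ((y → (z → y)) ∧ (y ∨ y)): Łukasiewicz ¬ gives 1 − 0.33 = 0.67
  (not ((y → (z → y)) ∧ (y ∨ y)) → z): min(1, 1 − 0.67 + 0.07) = 0.4
  Łukasiewicz value = 0.4
Difference: 1 − 0.4 = 0.60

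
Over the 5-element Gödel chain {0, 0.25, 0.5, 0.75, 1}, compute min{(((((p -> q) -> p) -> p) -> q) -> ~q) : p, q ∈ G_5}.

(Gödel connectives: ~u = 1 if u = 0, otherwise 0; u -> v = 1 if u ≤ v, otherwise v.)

0.00

The minimum is attained at p = 0, q = 0.25:
  (p -> q): 0 ≤ 0.25, so result = 1
  ((p -> q) -> p): 1 > 0, so result = 0
  (((p -> q) -> p) -> p): 0 ≤ 0, so result = 1
  ((((p -> q) -> p) -> p) -> q): 1 > 0.25, so result = 0.25
  ~q: Gödel ¬ of 0.25 = 0 (operand ≠ 0)
  (((((p -> q) -> p) -> p) -> q) -> ~q): 0.25 > 0, so result = 0
Checking all 25 assignments confirms none give a value below 0.00.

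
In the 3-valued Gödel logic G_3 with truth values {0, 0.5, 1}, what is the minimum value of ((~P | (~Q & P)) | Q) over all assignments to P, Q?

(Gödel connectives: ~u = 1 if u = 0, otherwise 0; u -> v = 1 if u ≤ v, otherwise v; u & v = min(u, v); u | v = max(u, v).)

The minimum is attained at P = 0.5, Q = 0:
  ~P: Gödel ¬ of 0.5 = 0 (operand ≠ 0)
  ~Q: Gödel ¬ of 0 = 1 (operand is 0)
  (~Q & P) = min(1, 0.5) = 0.5
  (~P | (~Q & P)) = max(0, 0.5) = 0.5
  ((~P | (~Q & P)) | Q) = max(0.5, 0) = 0.5
Checking all 9 assignments confirms none give a value below 0.50.

0.50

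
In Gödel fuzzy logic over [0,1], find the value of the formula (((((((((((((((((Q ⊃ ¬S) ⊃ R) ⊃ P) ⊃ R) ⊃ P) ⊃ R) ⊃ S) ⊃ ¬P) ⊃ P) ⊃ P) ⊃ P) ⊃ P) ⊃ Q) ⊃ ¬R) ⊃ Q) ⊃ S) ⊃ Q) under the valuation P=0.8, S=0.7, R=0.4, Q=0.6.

¬S: Gödel ¬ of 0.7 = 0 (operand ≠ 0)
(Q ⊃ ¬S): 0.6 > 0, so result = 0
((Q ⊃ ¬S) ⊃ R): 0 ≤ 0.4, so result = 1
(((Q ⊃ ¬S) ⊃ R) ⊃ P): 1 > 0.8, so result = 0.8
((((Q ⊃ ¬S) ⊃ R) ⊃ P) ⊃ R): 0.8 > 0.4, so result = 0.4
(((((Q ⊃ ¬S) ⊃ R) ⊃ P) ⊃ R) ⊃ P): 0.4 ≤ 0.8, so result = 1
((((((Q ⊃ ¬S) ⊃ R) ⊃ P) ⊃ R) ⊃ P) ⊃ R): 1 > 0.4, so result = 0.4
(((((((Q ⊃ ¬S) ⊃ R) ⊃ P) ⊃ R) ⊃ P) ⊃ R) ⊃ S): 0.4 ≤ 0.7, so result = 1
¬P: Gödel ¬ of 0.8 = 0 (operand ≠ 0)
((((((((Q ⊃ ¬S) ⊃ R) ⊃ P) ⊃ R) ⊃ P) ⊃ R) ⊃ S) ⊃ ¬P): 1 > 0, so result = 0
(((((((((Q ⊃ ¬S) ⊃ R) ⊃ P) ⊃ R) ⊃ P) ⊃ R) ⊃ S) ⊃ ¬P) ⊃ P): 0 ≤ 0.8, so result = 1
((((((((((Q ⊃ ¬S) ⊃ R) ⊃ P) ⊃ R) ⊃ P) ⊃ R) ⊃ S) ⊃ ¬P) ⊃ P) ⊃ P): 1 > 0.8, so result = 0.8
(((((((((((Q ⊃ ¬S) ⊃ R) ⊃ P) ⊃ R) ⊃ P) ⊃ R) ⊃ S) ⊃ ¬P) ⊃ P) ⊃ P) ⊃ P): 0.8 ≤ 0.8, so result = 1
((((((((((((Q ⊃ ¬S) ⊃ R) ⊃ P) ⊃ R) ⊃ P) ⊃ R) ⊃ S) ⊃ ¬P) ⊃ P) ⊃ P) ⊃ P) ⊃ P): 1 > 0.8, so result = 0.8
(((((((((((((Q ⊃ ¬S) ⊃ R) ⊃ P) ⊃ R) ⊃ P) ⊃ R) ⊃ S) ⊃ ¬P) ⊃ P) ⊃ P) ⊃ P) ⊃ P) ⊃ Q): 0.8 > 0.6, so result = 0.6
¬R: Gödel ¬ of 0.4 = 0 (operand ≠ 0)
((((((((((((((Q ⊃ ¬S) ⊃ R) ⊃ P) ⊃ R) ⊃ P) ⊃ R) ⊃ S) ⊃ ¬P) ⊃ P) ⊃ P) ⊃ P) ⊃ P) ⊃ Q) ⊃ ¬R): 0.6 > 0, so result = 0
(((((((((((((((Q ⊃ ¬S) ⊃ R) ⊃ P) ⊃ R) ⊃ P) ⊃ R) ⊃ S) ⊃ ¬P) ⊃ P) ⊃ P) ⊃ P) ⊃ P) ⊃ Q) ⊃ ¬R) ⊃ Q): 0 ≤ 0.6, so result = 1
((((((((((((((((Q ⊃ ¬S) ⊃ R) ⊃ P) ⊃ R) ⊃ P) ⊃ R) ⊃ S) ⊃ ¬P) ⊃ P) ⊃ P) ⊃ P) ⊃ P) ⊃ Q) ⊃ ¬R) ⊃ Q) ⊃ S): 1 > 0.7, so result = 0.7
(((((((((((((((((Q ⊃ ¬S) ⊃ R) ⊃ P) ⊃ R) ⊃ P) ⊃ R) ⊃ S) ⊃ ¬P) ⊃ P) ⊃ P) ⊃ P) ⊃ P) ⊃ Q) ⊃ ¬R) ⊃ Q) ⊃ S) ⊃ Q): 0.7 > 0.6, so result = 0.6

0.60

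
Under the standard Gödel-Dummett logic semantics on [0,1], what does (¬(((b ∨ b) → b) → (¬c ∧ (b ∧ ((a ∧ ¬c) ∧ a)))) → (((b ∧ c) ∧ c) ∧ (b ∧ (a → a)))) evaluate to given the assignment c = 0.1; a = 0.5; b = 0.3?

(b ∨ b) = max(0.3, 0.3) = 0.3
((b ∨ b) → b): 0.3 ≤ 0.3, so result = 1
¬c: Gödel ¬ of 0.1 = 0 (operand ≠ 0)
¬c: Gödel ¬ of 0.1 = 0 (operand ≠ 0)
(a ∧ ¬c) = min(0.5, 0) = 0
((a ∧ ¬c) ∧ a) = min(0, 0.5) = 0
(b ∧ ((a ∧ ¬c) ∧ a)) = min(0.3, 0) = 0
(¬c ∧ (b ∧ ((a ∧ ¬c) ∧ a))) = min(0, 0) = 0
(((b ∨ b) → b) → (¬c ∧ (b ∧ ((a ∧ ¬c) ∧ a)))): 1 > 0, so result = 0
¬(((b ∨ b) → b) → (¬c ∧ (b ∧ ((a ∧ ¬c) ∧ a)))): Gödel ¬ of 0 = 1 (operand is 0)
(b ∧ c) = min(0.3, 0.1) = 0.1
((b ∧ c) ∧ c) = min(0.1, 0.1) = 0.1
(a → a): 0.5 ≤ 0.5, so result = 1
(b ∧ (a → a)) = min(0.3, 1) = 0.3
(((b ∧ c) ∧ c) ∧ (b ∧ (a → a))) = min(0.1, 0.3) = 0.1
(¬(((b ∨ b) → b) → (¬c ∧ (b ∧ ((a ∧ ¬c) ∧ a)))) → (((b ∧ c) ∧ c) ∧ (b ∧ (a → a)))): 1 > 0.1, so result = 0.1

0.10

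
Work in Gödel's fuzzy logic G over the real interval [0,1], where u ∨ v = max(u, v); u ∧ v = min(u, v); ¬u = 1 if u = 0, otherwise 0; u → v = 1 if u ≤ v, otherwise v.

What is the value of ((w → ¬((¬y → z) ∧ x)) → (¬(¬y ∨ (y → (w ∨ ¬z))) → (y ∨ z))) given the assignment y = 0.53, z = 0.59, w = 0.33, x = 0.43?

1.00

¬y: Gödel ¬ of 0.53 = 0 (operand ≠ 0)
(¬y → z): 0 ≤ 0.59, so result = 1
((¬y → z) ∧ x) = min(1, 0.43) = 0.43
¬((¬y → z) ∧ x): Gödel ¬ of 0.43 = 0 (operand ≠ 0)
(w → ¬((¬y → z) ∧ x)): 0.33 > 0, so result = 0
¬y: Gödel ¬ of 0.53 = 0 (operand ≠ 0)
¬z: Gödel ¬ of 0.59 = 0 (operand ≠ 0)
(w ∨ ¬z) = max(0.33, 0) = 0.33
(y → (w ∨ ¬z)): 0.53 > 0.33, so result = 0.33
(¬y ∨ (y → (w ∨ ¬z))) = max(0, 0.33) = 0.33
¬(¬y ∨ (y → (w ∨ ¬z))): Gödel ¬ of 0.33 = 0 (operand ≠ 0)
(y ∨ z) = max(0.53, 0.59) = 0.59
(¬(¬y ∨ (y → (w ∨ ¬z))) → (y ∨ z)): 0 ≤ 0.59, so result = 1
((w → ¬((¬y → z) ∧ x)) → (¬(¬y ∨ (y → (w ∨ ¬z))) → (y ∨ z))): 0 ≤ 1, so result = 1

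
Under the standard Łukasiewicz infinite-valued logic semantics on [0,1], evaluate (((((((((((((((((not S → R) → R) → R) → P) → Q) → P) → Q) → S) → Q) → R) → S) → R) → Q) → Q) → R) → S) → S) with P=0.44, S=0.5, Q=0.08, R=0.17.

not S: Łukasiewicz ¬ gives 1 − 0.5 = 0.5
(not S → R): min(1, 1 − 0.5 + 0.17) = 0.67
((not S → R) → R): min(1, 1 − 0.67 + 0.17) = 0.5
(((not S → R) → R) → R): min(1, 1 − 0.5 + 0.17) = 0.67
((((not S → R) → R) → R) → P): min(1, 1 − 0.67 + 0.44) = 0.77
(((((not S → R) → R) → R) → P) → Q): min(1, 1 − 0.77 + 0.08) = 0.31
((((((not S → R) → R) → R) → P) → Q) → P): min(1, 1 − 0.31 + 0.44) = 1
(((((((not S → R) → R) → R) → P) → Q) → P) → Q): min(1, 1 − 1 + 0.08) = 0.08
((((((((not S → R) → R) → R) → P) → Q) → P) → Q) → S): min(1, 1 − 0.08 + 0.5) = 1
(((((((((not S → R) → R) → R) → P) → Q) → P) → Q) → S) → Q): min(1, 1 − 1 + 0.08) = 0.08
((((((((((not S → R) → R) → R) → P) → Q) → P) → Q) → S) → Q) → R): min(1, 1 − 0.08 + 0.17) = 1
(((((((((((not S → R) → R) → R) → P) → Q) → P) → Q) → S) → Q) → R) → S): min(1, 1 − 1 + 0.5) = 0.5
((((((((((((not S → R) → R) → R) → P) → Q) → P) → Q) → S) → Q) → R) → S) → R): min(1, 1 − 0.5 + 0.17) = 0.67
(((((((((((((not S → R) → R) → R) → P) → Q) → P) → Q) → S) → Q) → R) → S) → R) → Q): min(1, 1 − 0.67 + 0.08) = 0.41
((((((((((((((not S → R) → R) → R) → P) → Q) → P) → Q) → S) → Q) → R) → S) → R) → Q) → Q): min(1, 1 − 0.41 + 0.08) = 0.67
(((((((((((((((not S → R) → R) → R) → P) → Q) → P) → Q) → S) → Q) → R) → S) → R) → Q) → Q) → R): min(1, 1 − 0.67 + 0.17) = 0.5
((((((((((((((((not S → R) → R) → R) → P) → Q) → P) → Q) → S) → Q) → R) → S) → R) → Q) → Q) → R) → S): min(1, 1 − 0.5 + 0.5) = 1
(((((((((((((((((not S → R) → R) → R) → P) → Q) → P) → Q) → S) → Q) → R) → S) → R) → Q) → Q) → R) → S) → S): min(1, 1 − 1 + 0.5) = 0.5

0.50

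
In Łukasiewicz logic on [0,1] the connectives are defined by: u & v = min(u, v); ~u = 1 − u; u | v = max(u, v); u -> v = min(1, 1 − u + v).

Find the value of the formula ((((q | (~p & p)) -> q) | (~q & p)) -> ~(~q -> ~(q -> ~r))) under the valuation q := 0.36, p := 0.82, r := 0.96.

~p: Łukasiewicz ¬ gives 1 − 0.82 = 0.18
(~p & p) = min(0.18, 0.82) = 0.18
(q | (~p & p)) = max(0.36, 0.18) = 0.36
((q | (~p & p)) -> q): min(1, 1 − 0.36 + 0.36) = 1
~q: Łukasiewicz ¬ gives 1 − 0.36 = 0.64
(~q & p) = min(0.64, 0.82) = 0.64
(((q | (~p & p)) -> q) | (~q & p)) = max(1, 0.64) = 1
~q: Łukasiewicz ¬ gives 1 − 0.36 = 0.64
~r: Łukasiewicz ¬ gives 1 − 0.96 = 0.04
(q -> ~r): min(1, 1 − 0.36 + 0.04) = 0.68
~(q -> ~r): Łukasiewicz ¬ gives 1 − 0.68 = 0.32
(~q -> ~(q -> ~r)): min(1, 1 − 0.64 + 0.32) = 0.68
~(~q -> ~(q -> ~r)): Łukasiewicz ¬ gives 1 − 0.68 = 0.32
((((q | (~p & p)) -> q) | (~q & p)) -> ~(~q -> ~(q -> ~r))): min(1, 1 − 1 + 0.32) = 0.32

0.32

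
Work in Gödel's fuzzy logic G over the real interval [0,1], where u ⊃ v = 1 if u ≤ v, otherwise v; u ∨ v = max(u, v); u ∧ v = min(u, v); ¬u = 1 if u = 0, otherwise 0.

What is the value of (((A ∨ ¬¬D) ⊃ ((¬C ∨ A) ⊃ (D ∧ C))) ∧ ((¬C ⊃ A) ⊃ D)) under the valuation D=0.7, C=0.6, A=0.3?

¬D: Gödel ¬ of 0.7 = 0 (operand ≠ 0)
¬¬D: Gödel ¬ of 0 = 1 (operand is 0)
(A ∨ ¬¬D) = max(0.3, 1) = 1
¬C: Gödel ¬ of 0.6 = 0 (operand ≠ 0)
(¬C ∨ A) = max(0, 0.3) = 0.3
(D ∧ C) = min(0.7, 0.6) = 0.6
((¬C ∨ A) ⊃ (D ∧ C)): 0.3 ≤ 0.6, so result = 1
((A ∨ ¬¬D) ⊃ ((¬C ∨ A) ⊃ (D ∧ C))): 1 ≤ 1, so result = 1
¬C: Gödel ¬ of 0.6 = 0 (operand ≠ 0)
(¬C ⊃ A): 0 ≤ 0.3, so result = 1
((¬C ⊃ A) ⊃ D): 1 > 0.7, so result = 0.7
(((A ∨ ¬¬D) ⊃ ((¬C ∨ A) ⊃ (D ∧ C))) ∧ ((¬C ⊃ A) ⊃ D)) = min(1, 0.7) = 0.7

0.70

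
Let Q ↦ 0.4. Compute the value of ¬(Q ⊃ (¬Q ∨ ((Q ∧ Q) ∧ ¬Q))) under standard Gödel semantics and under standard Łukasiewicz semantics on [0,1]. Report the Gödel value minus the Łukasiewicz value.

1.00

Gödel evaluation:
  ¬Q: Gödel ¬ of 0.4 = 0 (operand ≠ 0)
  (Q ∧ Q) = min(0.4, 0.4) = 0.4
  ¬Q: Gödel ¬ of 0.4 = 0 (operand ≠ 0)
  ((Q ∧ Q) ∧ ¬Q) = min(0.4, 0) = 0
  (¬Q ∨ ((Q ∧ Q) ∧ ¬Q)) = max(0, 0) = 0
  (Q ⊃ (¬Q ∨ ((Q ∧ Q) ∧ ¬Q))): 0.4 > 0, so result = 0
  ¬(Q ⊃ (¬Q ∨ ((Q ∧ Q) ∧ ¬Q))): Gödel ¬ of 0 = 1 (operand is 0)
  Gödel value = 1
Łukasiewicz evaluation:
  ¬Q: Łukasiewicz ¬ gives 1 − 0.4 = 0.6
  (Q ∧ Q) = min(0.4, 0.4) = 0.4
  ¬Q: Łukasiewicz ¬ gives 1 − 0.4 = 0.6
  ((Q ∧ Q) ∧ ¬Q) = min(0.4, 0.6) = 0.4
  (¬Q ∨ ((Q ∧ Q) ∧ ¬Q)) = max(0.6, 0.4) = 0.6
  (Q ⊃ (¬Q ∨ ((Q ∧ Q) ∧ ¬Q))): min(1, 1 − 0.4 + 0.6) = 1
  ¬(Q ⊃ (¬Q ∨ ((Q ∧ Q) ∧ ¬Q))): Łukasiewicz ¬ gives 1 − 1 = 0
  Łukasiewicz value = 0
Difference: 1 − 0 = 1.00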